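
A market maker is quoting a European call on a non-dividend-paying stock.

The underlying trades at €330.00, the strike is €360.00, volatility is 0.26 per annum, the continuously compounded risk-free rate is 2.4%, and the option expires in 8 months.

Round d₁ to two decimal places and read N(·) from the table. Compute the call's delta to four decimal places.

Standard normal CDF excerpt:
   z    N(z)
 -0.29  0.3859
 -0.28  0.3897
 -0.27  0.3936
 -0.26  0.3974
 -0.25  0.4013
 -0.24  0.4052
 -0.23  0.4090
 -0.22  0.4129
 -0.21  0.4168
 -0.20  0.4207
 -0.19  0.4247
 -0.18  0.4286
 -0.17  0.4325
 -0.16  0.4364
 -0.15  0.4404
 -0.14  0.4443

0.4090

T = 0.6667;  σ√T = 0.2123
d₁ = [ln(330/360) + (0.024 + 0.26²/2)·0.6667] / 0.2123 = [-0.0870 + 0.0385] / 0.2123 = -0.2284 → -0.23
N(d₁) = N(-0.23) = 0.4090
Δ_call = N(d₁) = 0.4090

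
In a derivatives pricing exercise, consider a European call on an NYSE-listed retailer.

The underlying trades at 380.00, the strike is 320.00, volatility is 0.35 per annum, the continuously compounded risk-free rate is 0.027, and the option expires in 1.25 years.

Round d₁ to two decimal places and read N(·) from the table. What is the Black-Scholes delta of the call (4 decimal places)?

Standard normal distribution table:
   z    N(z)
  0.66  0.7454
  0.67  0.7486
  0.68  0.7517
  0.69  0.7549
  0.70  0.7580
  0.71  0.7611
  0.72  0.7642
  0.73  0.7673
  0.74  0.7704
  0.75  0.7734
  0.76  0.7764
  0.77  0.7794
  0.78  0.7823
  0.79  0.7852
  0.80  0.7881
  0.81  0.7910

T = 1.25;  σ√T = 0.3913
d₁ = [ln(380/320) + (0.027 + ½·0.35²)·1.25] / (σ√T) = (0.1719 + 0.1103) / 0.3913 = 0.7211 ⇒ 0.72
N(d₁) = N(0.72) = 0.7642
Δ_call = N(d₁) = 0.7642

0.7642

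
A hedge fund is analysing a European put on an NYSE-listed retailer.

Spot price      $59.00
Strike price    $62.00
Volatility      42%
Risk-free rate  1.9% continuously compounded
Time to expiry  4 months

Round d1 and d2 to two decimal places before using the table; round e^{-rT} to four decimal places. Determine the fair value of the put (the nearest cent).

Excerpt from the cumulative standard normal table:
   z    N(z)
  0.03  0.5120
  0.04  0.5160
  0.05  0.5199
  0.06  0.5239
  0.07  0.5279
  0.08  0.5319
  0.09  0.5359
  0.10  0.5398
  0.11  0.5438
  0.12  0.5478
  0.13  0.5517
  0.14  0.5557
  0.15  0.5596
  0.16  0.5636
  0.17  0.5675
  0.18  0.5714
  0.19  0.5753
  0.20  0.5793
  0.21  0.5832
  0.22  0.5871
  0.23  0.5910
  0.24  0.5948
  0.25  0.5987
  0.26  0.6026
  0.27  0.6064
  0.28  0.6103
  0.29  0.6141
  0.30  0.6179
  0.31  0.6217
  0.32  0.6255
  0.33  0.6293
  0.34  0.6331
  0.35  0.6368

T = 0.3333;  σ√T = 0.2425
d₁ = [ln(59/62) + (0.019 + 0.42²/2)·0.3333] / 0.2425 = [-0.0496 + 0.0357] / 0.2425 = -0.0572 ⇒ -0.06
d₂ = d₁ − σ√T = -0.0572 − 0.2425 = -0.2997 ⇒ -0.30
exp(−rT) = exp(−0.019·0.3333) = 0.9937
N(−d₂) = N(0.30) = 0.6179;  N(−d₁) = N(0.06) = 0.5239
P = 62·0.9937·0.6179 − 59·0.5239 = 38.0684 − 30.9101 = 7.1583

$7.16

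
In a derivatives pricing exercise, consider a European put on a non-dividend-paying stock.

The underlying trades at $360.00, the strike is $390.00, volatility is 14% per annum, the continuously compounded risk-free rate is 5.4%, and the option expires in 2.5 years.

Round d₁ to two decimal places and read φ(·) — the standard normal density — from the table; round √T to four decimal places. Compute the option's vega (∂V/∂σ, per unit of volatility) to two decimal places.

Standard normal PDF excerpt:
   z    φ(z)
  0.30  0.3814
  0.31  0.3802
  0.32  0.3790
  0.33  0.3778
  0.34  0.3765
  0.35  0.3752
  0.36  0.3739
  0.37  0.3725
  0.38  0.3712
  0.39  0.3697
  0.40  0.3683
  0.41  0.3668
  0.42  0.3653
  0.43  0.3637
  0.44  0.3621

T = 2.5;  σ√T = 0.2214
d₁ = [ln(360/390) + (0.054 + 0.14²/2)·2.5] / 0.2214 = [-0.0800 + 0.1595] / 0.2214 = 0.3590 which rounds to 0.36
√T = √2.5 = 1.5811
φ(d₁) = φ(0.36) = 0.3739
vega = S·φ(d₁)·√T = 360·0.3739·1.5811 = 212.8224

212.82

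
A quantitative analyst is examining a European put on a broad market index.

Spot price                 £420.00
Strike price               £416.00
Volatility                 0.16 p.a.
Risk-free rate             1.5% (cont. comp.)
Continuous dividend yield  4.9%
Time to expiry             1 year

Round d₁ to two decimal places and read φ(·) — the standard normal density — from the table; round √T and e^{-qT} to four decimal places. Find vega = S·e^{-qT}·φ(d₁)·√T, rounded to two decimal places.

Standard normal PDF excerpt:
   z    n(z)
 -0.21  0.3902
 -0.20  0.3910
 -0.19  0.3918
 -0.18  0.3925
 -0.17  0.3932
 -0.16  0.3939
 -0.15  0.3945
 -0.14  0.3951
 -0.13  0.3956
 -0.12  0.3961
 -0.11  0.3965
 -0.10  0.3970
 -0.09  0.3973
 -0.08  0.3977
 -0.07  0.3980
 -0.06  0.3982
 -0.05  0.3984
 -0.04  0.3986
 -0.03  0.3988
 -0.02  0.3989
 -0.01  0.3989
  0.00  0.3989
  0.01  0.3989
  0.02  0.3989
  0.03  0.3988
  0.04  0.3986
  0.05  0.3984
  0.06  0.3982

159.17

σ√T = 0.16·√1 = 0.1600
ln(S/K) + (r − q + σ²/2)T = ln(420/416) + (0.015 − 0.049 + 0.16²/2)·1 = 0.0096 − 0.0212 = -0.0116
d₁ = -0.0116 / 0.1600 = -0.0727 which rounds to -0.07
√T = √1 = 1.0000
φ(d₁) = φ(-0.07) = 0.3980
e^(−qT) = e^(−0.049·1) = 0.9522
vega = S·e^(−qT)·φ(d₁)·√T = 420·0.9522·0.3980·1.0000 = 159.1698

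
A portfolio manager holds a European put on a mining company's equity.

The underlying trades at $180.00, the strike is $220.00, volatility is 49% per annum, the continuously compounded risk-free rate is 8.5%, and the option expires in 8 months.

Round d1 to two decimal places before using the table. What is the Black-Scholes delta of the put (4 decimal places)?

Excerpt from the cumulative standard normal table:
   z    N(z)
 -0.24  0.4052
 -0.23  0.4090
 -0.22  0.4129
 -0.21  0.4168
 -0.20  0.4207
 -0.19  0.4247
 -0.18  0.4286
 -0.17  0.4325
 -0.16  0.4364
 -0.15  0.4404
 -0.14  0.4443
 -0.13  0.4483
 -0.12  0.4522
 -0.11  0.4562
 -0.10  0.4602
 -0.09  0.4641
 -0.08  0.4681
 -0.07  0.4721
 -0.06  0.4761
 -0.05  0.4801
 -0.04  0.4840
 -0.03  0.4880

-0.5636

σ√T = 0.49·√0.6667 = 0.4001
d₁ = [ln(180/220) + (0.085 + 0.49²/2)·0.6667] / 0.4001 = [-0.2007 + 0.1367] / 0.4001 = -0.1599 ≈ -0.16
N(d₁) = N(-0.16) = 0.4364
Δ_put = N(d₁) − 1 = 0.4364 − 1 = -0.5636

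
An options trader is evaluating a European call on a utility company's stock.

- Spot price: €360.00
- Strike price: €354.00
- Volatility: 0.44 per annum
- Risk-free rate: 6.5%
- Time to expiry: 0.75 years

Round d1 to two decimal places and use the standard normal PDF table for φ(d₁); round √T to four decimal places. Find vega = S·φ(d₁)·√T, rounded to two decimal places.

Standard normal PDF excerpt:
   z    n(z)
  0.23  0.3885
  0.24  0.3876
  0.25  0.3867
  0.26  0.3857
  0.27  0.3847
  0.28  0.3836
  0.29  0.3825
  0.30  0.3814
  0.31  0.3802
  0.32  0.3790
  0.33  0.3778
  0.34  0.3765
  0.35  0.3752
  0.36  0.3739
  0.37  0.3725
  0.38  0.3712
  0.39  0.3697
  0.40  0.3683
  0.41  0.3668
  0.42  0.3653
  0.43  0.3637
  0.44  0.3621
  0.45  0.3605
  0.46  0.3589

116.57

σ√T = 0.44 × 0.8660 = 0.3811
d₁ = [ln(360/354) + (0.065 + 0.44²/2)·0.75] / 0.3811 = [0.0168 + 0.1213] / 0.3811 = 0.3626 ≈ 0.36
√T = √0.75 = 0.8660
φ(d₁) = φ(0.36) = 0.3739
vega = S·φ(d₁)·√T = 360·0.3739·0.8660 = 116.5671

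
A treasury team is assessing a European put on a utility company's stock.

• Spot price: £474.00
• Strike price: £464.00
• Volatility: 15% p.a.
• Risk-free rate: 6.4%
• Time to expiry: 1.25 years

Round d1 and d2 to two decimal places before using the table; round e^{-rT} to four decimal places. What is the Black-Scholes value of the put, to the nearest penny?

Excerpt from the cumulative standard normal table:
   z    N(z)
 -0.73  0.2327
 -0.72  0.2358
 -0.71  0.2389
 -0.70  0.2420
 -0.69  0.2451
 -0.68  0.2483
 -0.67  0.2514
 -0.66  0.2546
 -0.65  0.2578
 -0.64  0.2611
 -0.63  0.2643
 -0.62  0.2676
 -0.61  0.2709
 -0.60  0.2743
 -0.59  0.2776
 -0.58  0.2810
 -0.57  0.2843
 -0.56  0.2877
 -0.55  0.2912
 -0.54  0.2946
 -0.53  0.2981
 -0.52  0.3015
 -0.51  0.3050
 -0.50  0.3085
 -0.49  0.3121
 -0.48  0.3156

σ√T = 0.15 × 1.1180 = 0.1677
d₁ = [ln(474/464) + (0.064 + ½·0.15²)·1.25] / (σ√T) = (0.0213 + 0.0941) / 0.1677 = 0.6880 which rounds to 0.69
d₂ = 0.6880 − 0.1677 = 0.5203 which rounds to 0.52
e^(−rT) = e^(−0.064·1.25) = 0.9231
N(−d₂) = N(-0.52) = 0.3015;  N(−d₁) = N(-0.69) = 0.2451
P = 464·0.9231·0.3015 − 474·0.2451 = 129.1380 − 116.1774 = 12.9606

£12.96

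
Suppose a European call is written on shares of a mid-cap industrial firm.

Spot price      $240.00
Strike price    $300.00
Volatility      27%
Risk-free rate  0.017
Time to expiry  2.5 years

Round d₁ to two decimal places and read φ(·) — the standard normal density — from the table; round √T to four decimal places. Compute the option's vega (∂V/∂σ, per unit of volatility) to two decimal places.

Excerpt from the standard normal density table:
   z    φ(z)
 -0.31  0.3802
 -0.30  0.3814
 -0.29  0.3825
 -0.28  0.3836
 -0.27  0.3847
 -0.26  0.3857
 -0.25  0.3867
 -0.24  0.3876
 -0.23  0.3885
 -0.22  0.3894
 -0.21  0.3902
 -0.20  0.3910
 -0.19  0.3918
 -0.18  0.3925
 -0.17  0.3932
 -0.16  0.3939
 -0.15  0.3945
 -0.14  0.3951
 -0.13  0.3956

148.07

σ√T = 0.27·√2.5 = 0.4269
d₁ = [ln(240/300) + (0.017 + ½·0.27²)·2.5] / (σ√T) = (-0.2231 + 0.1336) / 0.4269 = -0.2097 ⇒ -0.21
√T = √2.5 = 1.5811
φ(d₁) = φ(-0.21) = 0.3902
vega = S·φ(d₁)·√T = 240·0.3902·1.5811 = 148.0669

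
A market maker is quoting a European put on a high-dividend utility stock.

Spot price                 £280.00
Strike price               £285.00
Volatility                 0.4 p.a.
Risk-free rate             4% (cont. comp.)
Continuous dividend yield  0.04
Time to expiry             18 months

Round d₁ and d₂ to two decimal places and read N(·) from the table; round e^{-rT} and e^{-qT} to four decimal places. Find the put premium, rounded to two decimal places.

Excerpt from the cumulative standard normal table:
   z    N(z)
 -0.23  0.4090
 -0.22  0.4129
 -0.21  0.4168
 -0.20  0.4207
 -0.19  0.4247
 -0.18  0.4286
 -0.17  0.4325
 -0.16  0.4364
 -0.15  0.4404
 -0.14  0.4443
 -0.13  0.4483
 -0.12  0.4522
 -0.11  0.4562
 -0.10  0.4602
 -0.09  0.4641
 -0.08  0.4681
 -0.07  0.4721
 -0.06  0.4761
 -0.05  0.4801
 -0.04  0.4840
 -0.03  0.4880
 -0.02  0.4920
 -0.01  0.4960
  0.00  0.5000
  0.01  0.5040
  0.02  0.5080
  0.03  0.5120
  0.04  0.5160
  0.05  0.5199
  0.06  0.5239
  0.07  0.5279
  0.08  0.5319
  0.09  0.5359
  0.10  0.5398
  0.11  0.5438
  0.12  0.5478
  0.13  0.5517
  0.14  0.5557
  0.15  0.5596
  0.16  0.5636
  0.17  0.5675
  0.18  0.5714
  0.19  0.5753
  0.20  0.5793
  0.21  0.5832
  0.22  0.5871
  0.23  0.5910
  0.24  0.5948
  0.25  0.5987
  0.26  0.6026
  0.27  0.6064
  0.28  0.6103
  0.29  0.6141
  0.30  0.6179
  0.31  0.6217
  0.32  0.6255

£53.90

σ√T = 0.4 × 1.2247 = 0.4899
ln(S/K) + (r − q + σ²/2)T = ln(280/285) + (0.04 − 0.04 + 0.4²/2)·1.5 = -0.0177 + 0.1200 = 0.1023
d₁ = 0.1023 / 0.4899 = 0.2088 ⇒ 0.21
d₂ = d₁ − σ√T = 0.2088 − 0.4899 = -0.2811 ⇒ -0.28
e^(−qT) = e^(−0.04·1.5) = 0.9418;  e^(−rT) = e^(−0.04·1.5) = 0.9418
N(−d₂) = N(0.28) = 0.6103;  N(−d₁) = N(-0.21) = 0.4168
P = 285·0.9418·0.6103 − 280·0.9418·0.4168 = 163.8125 − 109.9118 = 53.9006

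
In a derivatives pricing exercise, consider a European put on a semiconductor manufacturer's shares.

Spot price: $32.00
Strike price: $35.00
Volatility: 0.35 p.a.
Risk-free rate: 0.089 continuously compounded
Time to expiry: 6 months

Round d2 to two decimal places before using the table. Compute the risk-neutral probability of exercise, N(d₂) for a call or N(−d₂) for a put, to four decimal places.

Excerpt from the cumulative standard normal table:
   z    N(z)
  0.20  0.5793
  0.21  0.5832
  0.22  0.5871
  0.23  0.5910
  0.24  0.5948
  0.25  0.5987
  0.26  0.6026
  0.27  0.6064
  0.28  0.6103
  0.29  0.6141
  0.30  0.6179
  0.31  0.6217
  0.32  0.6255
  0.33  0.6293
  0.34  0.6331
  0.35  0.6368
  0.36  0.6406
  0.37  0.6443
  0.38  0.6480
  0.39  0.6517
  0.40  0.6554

σ√T = 0.35·√0.5 = 0.2475
d₁ = [ln(32/35) + (0.089 + ½·0.35²)·0.5] / (σ√T) = (-0.0896 + 0.0751) / 0.2475 = -0.0585 ≈ -0.06
d₂ = -0.0585 − 0.2475 = -0.3060 ≈ -0.31
Pr(exercise) under Q = N(−d₂) = N(0.31) = 0.6217

0.6217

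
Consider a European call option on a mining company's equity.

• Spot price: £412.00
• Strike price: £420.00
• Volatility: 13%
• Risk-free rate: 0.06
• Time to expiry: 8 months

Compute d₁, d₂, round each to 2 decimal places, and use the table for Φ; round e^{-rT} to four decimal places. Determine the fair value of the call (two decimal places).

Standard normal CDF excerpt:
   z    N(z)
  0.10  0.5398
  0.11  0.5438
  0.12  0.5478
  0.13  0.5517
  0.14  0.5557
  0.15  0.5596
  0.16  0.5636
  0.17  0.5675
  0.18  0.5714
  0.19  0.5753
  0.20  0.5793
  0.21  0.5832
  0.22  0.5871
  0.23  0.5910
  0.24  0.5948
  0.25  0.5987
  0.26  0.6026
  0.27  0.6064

σ√T = 0.13 × 0.8165 = 0.1061
d₁ = [ln(412/420) + (0.06 + ½·0.13²)·0.6667] / (σ√T) = (-0.0192 + 0.0456) / 0.1061 = 0.2487 ≈ 0.25
d₂ = 0.2487 − 0.1061 = 0.1426 ≈ 0.14
exp(−rT) = exp(−0.06·0.6667) = 0.9608
N(d₁) = N(0.25) = 0.5987;  N(d₂) = N(0.14) = 0.5557
C = 412·0.5987 − 420·0.9608·0.5557 = 246.6644 − 224.2450 = 22.4194

£22.42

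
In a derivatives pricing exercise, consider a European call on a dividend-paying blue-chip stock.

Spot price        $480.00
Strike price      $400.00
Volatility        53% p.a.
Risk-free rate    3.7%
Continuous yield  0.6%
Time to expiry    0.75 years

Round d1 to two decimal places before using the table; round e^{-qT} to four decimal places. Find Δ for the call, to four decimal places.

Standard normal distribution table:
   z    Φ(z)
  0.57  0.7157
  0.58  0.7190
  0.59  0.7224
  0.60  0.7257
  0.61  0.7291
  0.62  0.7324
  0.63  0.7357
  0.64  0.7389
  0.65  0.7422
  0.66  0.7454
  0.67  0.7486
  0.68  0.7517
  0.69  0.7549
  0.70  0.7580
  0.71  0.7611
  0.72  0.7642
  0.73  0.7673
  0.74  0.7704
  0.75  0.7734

0.7483

T = 0.75;  σ√T = 0.4590
d₁ = [ln(480/400) + (0.037 − 0.006 + 0.53²/2)·0.75] / 0.4590 = [0.1823 + 0.1286] / 0.4590 = 0.6774 → 0.68
N(d₁) = N(0.68) = 0.7517
Δ_call = exp(−qT)·N(d₁) = 0.9955·0.7517 = 0.7483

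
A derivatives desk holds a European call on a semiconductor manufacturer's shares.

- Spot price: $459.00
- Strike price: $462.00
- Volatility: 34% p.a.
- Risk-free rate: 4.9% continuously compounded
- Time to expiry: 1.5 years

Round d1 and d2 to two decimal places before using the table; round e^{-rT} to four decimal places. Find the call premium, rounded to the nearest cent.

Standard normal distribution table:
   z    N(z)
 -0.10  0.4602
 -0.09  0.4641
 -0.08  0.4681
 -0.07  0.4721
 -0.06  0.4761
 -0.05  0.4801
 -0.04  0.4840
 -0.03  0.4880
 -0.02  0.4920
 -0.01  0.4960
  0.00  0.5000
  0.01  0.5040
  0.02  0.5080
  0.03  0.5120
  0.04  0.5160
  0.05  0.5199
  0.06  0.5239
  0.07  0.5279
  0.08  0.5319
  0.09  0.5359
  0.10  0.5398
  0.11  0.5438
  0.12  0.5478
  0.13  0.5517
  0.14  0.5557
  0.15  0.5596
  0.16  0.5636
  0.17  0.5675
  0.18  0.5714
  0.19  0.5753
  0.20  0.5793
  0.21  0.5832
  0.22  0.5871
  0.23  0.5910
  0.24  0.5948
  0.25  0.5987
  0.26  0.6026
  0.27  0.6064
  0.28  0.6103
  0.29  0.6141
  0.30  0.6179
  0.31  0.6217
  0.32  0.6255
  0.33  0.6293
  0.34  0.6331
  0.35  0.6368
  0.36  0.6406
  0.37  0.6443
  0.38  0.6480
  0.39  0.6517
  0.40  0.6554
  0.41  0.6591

$89.65

σ√T = 0.34 × 1.2247 = 0.4164
d₁ = [ln(459/462) + (0.049 + ½·0.34²)·1.5] / (σ√T) = (-0.0065 + 0.1602) / 0.4164 = 0.3691 ⇒ 0.37
d₂ = 0.3691 − 0.4164 = -0.0473 ⇒ -0.05
exp(−rT) = exp(−0.049·1.5) = 0.9291
C = 459·N(0.37) − 462·0.9291·N(-0.05) = 459·0.6443 − 462·0.9291·0.4801 = 295.7337 − 206.0801 = 89.6536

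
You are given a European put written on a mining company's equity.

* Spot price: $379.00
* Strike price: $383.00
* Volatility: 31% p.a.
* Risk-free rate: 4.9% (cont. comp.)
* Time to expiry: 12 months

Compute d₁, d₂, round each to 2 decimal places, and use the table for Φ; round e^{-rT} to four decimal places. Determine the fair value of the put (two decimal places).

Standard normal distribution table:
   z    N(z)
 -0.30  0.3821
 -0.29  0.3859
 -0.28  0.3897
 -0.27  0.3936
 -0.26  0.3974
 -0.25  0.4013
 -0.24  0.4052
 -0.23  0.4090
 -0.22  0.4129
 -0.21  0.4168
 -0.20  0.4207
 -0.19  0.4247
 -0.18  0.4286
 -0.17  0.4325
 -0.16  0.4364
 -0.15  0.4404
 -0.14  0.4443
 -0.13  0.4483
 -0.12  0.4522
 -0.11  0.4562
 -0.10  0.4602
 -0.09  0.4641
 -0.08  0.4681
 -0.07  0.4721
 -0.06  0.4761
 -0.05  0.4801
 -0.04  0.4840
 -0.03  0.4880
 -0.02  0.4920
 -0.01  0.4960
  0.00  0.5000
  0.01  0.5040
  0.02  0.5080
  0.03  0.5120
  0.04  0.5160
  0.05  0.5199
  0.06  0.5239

σ√T = 0.31·√1 = 0.3100
d₁ = [ln(379/383) + (0.049 + ½·0.31²)·1] / (σ√T) = (-0.0105 + 0.0970) / 0.3100 = 0.2792 ⇒ 0.28
d₂ = 0.2792 − 0.3100 = -0.0308 ⇒ -0.03
exp(−rT) = exp(−0.049·1) = 0.9522
N(−d₂) = N(0.03) = 0.5120;  N(−d₁) = N(-0.28) = 0.3897
P = 383·0.9522·0.5120 − 379·0.3897 = 186.7226 − 147.6963 = 39.0263

$39.03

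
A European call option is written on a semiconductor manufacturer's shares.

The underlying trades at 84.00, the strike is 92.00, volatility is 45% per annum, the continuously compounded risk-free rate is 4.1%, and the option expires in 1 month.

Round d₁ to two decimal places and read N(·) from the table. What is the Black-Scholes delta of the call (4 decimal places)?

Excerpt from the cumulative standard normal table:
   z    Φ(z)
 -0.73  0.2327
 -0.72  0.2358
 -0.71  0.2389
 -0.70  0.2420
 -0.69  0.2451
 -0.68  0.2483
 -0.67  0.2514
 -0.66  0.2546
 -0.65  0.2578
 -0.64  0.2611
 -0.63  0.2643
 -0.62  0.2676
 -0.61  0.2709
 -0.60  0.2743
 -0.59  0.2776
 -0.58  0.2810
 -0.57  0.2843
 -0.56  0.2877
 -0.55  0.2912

σ√T = 0.45 × 0.2887 = 0.1299
d₁ = [ln(84/92) + (0.041 + 0.45²/2)·0.08333] / 0.1299 = [-0.0910 + 0.0119] / 0.1299 = -0.6090 ≈ -0.61
N(d₁) = N(-0.61) = 0.2709
Δ_call = N(d₁) = 0.2709

0.2709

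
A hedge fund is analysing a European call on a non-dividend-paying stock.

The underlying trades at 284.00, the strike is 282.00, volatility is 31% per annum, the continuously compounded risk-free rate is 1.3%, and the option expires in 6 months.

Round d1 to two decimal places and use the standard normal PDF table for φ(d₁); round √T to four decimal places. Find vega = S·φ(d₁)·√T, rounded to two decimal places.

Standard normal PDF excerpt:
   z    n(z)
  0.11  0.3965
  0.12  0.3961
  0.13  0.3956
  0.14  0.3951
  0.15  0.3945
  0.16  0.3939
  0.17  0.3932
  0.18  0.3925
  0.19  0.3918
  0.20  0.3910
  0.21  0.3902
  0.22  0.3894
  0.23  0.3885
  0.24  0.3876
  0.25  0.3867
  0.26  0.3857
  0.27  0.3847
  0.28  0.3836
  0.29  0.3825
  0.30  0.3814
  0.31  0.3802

T = 0.5;  σ√T = 0.2192
d₁ = [ln(284/282) + (0.013 + 0.31²/2)·0.5] / 0.2192 = [0.0071 + 0.0305] / 0.2192 = 0.1715 → 0.17
√T = √0.5 = 0.7071
φ(d₁) = φ(0.17) = 0.3932
vega = S·φ(d₁)·√T = 284·0.3932·0.7071 = 78.9610
(Vega is the same for a European call and put with the same parameters.)

78.96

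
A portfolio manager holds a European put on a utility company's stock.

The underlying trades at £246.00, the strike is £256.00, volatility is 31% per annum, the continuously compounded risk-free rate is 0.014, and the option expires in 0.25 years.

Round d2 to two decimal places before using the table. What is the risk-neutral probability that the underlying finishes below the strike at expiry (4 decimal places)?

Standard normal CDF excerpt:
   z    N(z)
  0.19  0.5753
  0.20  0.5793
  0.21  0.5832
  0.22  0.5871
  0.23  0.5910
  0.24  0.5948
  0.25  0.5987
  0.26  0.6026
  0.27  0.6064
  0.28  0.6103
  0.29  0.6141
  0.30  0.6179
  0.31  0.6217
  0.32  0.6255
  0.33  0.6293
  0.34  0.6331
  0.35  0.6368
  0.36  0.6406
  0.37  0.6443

σ√T = 0.31 × 0.5000 = 0.1550
d₁ = [ln(246/256) + (0.014 + 0.31²/2)·0.25] / 0.1550 = [-0.0398 + 0.0155] / 0.1550 = -0.1570 → -0.16
d₂ = d₁ − σ√T = -0.1570 − 0.1550 = -0.3120 → -0.31
Pr(exercise) under Q = N(−d₂) = N(0.31) = 0.6217

0.6217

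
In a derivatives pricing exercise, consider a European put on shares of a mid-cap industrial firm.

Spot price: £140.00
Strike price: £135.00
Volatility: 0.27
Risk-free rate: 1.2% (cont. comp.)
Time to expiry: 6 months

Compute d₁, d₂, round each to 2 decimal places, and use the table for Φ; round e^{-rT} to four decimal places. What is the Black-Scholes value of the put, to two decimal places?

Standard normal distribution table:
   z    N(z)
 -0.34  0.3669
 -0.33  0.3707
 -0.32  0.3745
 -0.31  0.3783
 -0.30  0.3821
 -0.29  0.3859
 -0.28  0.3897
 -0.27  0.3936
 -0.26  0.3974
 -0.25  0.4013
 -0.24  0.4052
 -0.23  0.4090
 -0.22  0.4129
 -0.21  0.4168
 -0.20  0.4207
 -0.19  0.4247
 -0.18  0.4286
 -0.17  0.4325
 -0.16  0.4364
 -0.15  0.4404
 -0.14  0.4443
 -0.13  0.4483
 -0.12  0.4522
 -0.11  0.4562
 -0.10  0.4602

£7.73

T = 0.5;  σ√T = 0.1909
d₁ = [ln(140/135) + (0.012 + ½·0.27²)·0.5] / (σ√T) = (0.0364 + 0.0242) / 0.1909 = 0.3174 ≈ 0.32
d₂ = 0.3174 − 0.1909 = 0.1265 ≈ 0.13
e^(−rT) = e^(−0.012·0.5) = 0.9940
N(−d₂) = N(-0.13) = 0.4483;  N(−d₁) = N(-0.32) = 0.3745
P = 135·0.9940·0.4483 − 140·0.3745 = 60.1574 − 52.4300 = 7.7274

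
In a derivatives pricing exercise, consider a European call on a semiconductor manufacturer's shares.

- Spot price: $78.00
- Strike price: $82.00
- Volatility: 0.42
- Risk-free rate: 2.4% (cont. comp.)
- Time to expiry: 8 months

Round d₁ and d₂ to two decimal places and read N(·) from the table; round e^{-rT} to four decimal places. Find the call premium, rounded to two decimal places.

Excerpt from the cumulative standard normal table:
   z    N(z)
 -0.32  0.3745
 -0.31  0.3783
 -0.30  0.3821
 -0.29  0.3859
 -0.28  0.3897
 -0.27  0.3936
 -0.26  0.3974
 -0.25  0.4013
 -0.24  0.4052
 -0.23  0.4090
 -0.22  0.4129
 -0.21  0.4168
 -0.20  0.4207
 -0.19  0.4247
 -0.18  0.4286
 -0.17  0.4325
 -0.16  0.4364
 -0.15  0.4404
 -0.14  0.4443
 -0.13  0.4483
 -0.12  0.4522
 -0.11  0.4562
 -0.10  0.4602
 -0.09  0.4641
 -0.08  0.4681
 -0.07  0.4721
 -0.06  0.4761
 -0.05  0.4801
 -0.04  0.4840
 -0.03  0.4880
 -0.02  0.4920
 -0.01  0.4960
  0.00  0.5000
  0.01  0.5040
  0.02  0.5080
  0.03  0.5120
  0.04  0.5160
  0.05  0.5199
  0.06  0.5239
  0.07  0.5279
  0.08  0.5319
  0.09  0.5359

σ√T = 0.42 × 0.8165 = 0.3429
ln(S/K) + (r + σ²/2)T = ln(78/82) + (0.024 + 0.42²/2)·0.6667 = -0.0500 + 0.0748 = 0.0248
d₁ = 0.0248 / 0.3429 = 0.0723 ≈ 0.07
d₂ = d₁ − σ√T = 0.0723 − 0.3429 = -0.2706 ≈ -0.27
e^(−rT) = e^(−0.024·0.6667) = 0.9841
N(d₁) = N(0.07) = 0.5279;  N(d₂) = N(-0.27) = 0.3936
C = 78·0.5279 − 82·0.9841·0.3936 = 41.1762 − 31.7620 = 9.4142

$9.41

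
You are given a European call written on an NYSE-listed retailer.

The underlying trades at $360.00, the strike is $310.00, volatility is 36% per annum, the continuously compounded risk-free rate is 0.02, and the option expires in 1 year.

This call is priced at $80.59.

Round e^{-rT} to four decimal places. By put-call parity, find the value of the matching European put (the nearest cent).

exp(−rT) = exp(−0.02·1) = 0.9802
Put-call parity: C − P = S − K·e^(−rT) = 360 − 310·0.9802 = 360 − 303.8620 = 56.1380
P = C − (C − P) = 80.59 − (56.1380) = 24.4520

$24.45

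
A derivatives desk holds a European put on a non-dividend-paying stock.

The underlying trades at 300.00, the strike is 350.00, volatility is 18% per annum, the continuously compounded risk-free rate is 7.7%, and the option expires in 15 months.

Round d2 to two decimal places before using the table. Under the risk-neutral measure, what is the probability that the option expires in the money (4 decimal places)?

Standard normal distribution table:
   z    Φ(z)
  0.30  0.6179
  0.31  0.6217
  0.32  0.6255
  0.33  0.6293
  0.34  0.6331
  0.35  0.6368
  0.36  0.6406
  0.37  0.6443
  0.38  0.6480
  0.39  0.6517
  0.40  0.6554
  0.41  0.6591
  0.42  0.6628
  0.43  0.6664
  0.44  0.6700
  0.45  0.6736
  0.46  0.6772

0.6517

T = 1.25;  σ√T = 0.2012
d₁ = [ln(300/350) + (0.077 + ½·0.18²)·1.25] / (σ√T) = (-0.1542 + 0.1165) / 0.2012 = -0.1871 ≈ -0.19
d₂ = -0.1871 − 0.2012 = -0.3883 ≈ -0.39
Pr(exercise) under Q = N(−d₂) = N(0.39) = 0.6517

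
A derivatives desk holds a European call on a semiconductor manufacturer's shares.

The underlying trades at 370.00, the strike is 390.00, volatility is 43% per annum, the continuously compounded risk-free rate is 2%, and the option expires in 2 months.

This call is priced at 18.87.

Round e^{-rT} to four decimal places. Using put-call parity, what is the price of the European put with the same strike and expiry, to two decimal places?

37.58

e^(−rT) = e^(−0.02·0.1667) = 0.9967
Put-call parity: C − P = S − K·e^(−rT) = 370 − 390·0.9967 = 370 − 388.7130 = -18.7130
P = C − (C − P) = 18.87 − (-18.7130) = 37.5830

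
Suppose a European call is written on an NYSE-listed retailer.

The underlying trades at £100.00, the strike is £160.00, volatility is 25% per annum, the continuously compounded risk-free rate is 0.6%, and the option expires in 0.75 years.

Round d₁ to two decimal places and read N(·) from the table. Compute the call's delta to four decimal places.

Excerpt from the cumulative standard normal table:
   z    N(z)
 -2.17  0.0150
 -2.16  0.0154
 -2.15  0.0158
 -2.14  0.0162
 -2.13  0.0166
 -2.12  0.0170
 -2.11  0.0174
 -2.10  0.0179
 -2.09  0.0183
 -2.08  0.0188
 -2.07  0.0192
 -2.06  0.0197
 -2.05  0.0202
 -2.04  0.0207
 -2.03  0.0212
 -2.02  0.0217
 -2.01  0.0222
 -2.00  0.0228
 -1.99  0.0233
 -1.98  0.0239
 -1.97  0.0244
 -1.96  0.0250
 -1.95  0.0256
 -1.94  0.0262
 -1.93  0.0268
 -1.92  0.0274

σ√T = 0.25·√0.75 = 0.2165
ln(S/K) + (r + σ²/2)T = ln(100/160) + (0.006 + 0.25²/2)·0.75 = -0.4700 + 0.0279 = -0.4421
d₁ = -0.4421 / 0.2165 = -2.0418 ≈ -2.04
N(d₁) = N(-2.04) = 0.0207
Δ_call = N(d₁) = 0.0207

0.0207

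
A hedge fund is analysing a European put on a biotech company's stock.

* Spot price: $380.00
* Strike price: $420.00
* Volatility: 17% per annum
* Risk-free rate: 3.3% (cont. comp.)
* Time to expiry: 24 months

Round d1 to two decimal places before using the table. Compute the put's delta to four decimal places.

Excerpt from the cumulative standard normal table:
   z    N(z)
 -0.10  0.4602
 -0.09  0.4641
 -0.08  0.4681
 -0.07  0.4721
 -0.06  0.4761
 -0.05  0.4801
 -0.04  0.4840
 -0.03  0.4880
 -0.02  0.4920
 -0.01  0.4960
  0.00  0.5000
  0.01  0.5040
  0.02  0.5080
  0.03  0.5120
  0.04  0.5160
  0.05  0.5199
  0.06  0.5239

-0.5080

T = 2;  σ√T = 0.2404
ln(S/K) + (r + σ²/2)T = ln(380/420) + (0.033 + 0.17²/2)·2 = -0.1001 + 0.0949 = -0.0052
d₁ = -0.0052 / 0.2404 = -0.0216 which rounds to -0.02
N(d₁) = N(-0.02) = 0.4920
Δ_put = N(d₁) − 1 = 0.4920 − 1 = -0.5080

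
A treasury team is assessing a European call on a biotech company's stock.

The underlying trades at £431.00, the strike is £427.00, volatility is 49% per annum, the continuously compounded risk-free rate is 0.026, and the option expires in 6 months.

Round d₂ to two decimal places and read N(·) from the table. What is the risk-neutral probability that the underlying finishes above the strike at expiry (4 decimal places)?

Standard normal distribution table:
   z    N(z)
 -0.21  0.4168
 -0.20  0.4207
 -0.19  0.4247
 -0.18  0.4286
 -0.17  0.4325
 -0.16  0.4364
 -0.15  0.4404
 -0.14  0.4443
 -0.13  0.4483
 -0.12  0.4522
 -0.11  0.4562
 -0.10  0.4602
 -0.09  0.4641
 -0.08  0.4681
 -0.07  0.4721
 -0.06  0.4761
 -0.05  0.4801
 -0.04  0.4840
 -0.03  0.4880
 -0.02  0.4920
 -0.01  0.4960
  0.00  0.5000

T = 0.5;  σ√T = 0.3465
ln(S/K) + (r + σ²/2)T = ln(431/427) + (0.026 + 0.49²/2)·0.5 = 0.0093 + 0.0730 = 0.0823
d₁ = 0.0823 / 0.3465 = 0.2377 → 0.24
d₂ = d₁ − σ√T = 0.2377 − 0.3465 = -0.1088 → -0.11
Pr(exercise) under Q = N(d₂) = 0.4562

0.4562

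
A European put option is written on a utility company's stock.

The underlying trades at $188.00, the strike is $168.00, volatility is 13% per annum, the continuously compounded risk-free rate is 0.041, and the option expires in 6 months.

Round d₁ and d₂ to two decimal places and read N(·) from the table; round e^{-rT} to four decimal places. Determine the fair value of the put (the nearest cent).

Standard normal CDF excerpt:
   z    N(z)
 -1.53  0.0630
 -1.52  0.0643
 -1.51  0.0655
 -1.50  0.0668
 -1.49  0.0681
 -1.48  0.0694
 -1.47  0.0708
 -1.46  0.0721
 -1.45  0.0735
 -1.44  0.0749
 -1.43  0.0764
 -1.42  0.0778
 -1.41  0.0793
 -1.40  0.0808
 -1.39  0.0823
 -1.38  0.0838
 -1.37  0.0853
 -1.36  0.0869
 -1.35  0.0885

σ√T = 0.13 × 0.7071 = 0.0919
ln(S/K) + (r + σ²/2)T = ln(188/168) + (0.041 + 0.13²/2)·0.5 = 0.1125 + 0.0247 = 0.1372
d₁ = 0.1372 / 0.0919 = 1.4926 ⇒ 1.49
d₂ = d₁ − σ√T = 1.4926 − 0.0919 = 1.4006 ⇒ 1.40
exp(−rT) = exp(−0.041·0.5) = 0.9797
P = 168·0.9797·N(-1.40) − 188·N(-1.49) = 168·0.9797·0.0808 − 188·0.0681 = 13.2988 − 12.8028 = 0.4960

$0.50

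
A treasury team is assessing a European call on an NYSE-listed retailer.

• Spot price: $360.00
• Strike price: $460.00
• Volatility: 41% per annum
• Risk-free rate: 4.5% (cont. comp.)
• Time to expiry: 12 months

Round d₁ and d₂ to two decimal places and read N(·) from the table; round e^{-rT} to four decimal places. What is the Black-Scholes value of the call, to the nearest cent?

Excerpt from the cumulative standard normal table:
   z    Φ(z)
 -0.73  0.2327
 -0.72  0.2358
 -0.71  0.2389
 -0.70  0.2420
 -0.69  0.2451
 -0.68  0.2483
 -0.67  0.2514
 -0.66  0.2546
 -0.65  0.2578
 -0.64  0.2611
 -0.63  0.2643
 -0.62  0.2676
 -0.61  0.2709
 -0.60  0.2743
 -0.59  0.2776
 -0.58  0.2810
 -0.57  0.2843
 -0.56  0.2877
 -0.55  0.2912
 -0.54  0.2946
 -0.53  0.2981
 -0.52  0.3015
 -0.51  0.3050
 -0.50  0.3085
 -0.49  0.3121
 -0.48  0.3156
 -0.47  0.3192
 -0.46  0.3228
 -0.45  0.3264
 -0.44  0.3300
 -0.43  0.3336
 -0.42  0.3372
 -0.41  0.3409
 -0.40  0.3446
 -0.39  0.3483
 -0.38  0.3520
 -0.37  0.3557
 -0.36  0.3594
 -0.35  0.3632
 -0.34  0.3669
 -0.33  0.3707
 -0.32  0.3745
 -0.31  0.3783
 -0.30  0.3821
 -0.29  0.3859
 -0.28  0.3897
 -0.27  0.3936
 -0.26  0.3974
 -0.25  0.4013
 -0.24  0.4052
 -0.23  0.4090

T = 1;  σ√T = 0.4100
ln(S/K) + (r + σ²/2)T = ln(360/460) + (0.045 + 0.41²/2)·1 = -0.2451 + 0.1290 = -0.1161
d₁ = -0.1161 / 0.4100 = -0.2831 → -0.28
d₂ = d₁ − σ√T = -0.2831 − 0.4100 = -0.6931 → -0.69
exp(−rT) = exp(−0.045·1) = 0.9560
N(d₁) = N(-0.28) = 0.3897;  N(d₂) = N(-0.69) = 0.2451
C = 360·0.3897 − 460·0.9560·0.2451 = 140.2920 − 107.7852 = 32.5068

$32.51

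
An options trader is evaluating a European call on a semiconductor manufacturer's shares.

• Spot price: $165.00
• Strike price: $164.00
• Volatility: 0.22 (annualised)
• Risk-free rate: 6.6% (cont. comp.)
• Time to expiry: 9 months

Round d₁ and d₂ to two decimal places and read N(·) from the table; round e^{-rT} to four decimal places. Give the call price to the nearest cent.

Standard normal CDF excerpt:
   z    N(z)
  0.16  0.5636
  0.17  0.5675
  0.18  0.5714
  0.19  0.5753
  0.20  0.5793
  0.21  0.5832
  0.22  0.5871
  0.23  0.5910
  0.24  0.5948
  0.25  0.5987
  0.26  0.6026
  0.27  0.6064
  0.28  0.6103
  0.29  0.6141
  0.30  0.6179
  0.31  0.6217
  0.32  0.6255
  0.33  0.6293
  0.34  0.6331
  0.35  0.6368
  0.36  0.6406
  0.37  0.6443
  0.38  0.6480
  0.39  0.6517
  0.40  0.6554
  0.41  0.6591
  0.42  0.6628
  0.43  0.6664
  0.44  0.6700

σ√T = 0.22 × 0.8660 = 0.1905
d₁ = [ln(165/164) + (0.066 + 0.22²/2)·0.75] / 0.1905 = [0.0061 + 0.0677] / 0.1905 = 0.3870 ≈ 0.39
d₂ = d₁ − σ√T = 0.3870 − 0.1905 = 0.1965 ≈ 0.20
e^(−rT) = e^(−0.066·0.75) = 0.9517
C = 165·N(0.39) − 164·0.9517·N(0.20) = 165·0.6517 − 164·0.9517·0.5793 = 107.5305 − 90.4164 = 17.1141

$17.11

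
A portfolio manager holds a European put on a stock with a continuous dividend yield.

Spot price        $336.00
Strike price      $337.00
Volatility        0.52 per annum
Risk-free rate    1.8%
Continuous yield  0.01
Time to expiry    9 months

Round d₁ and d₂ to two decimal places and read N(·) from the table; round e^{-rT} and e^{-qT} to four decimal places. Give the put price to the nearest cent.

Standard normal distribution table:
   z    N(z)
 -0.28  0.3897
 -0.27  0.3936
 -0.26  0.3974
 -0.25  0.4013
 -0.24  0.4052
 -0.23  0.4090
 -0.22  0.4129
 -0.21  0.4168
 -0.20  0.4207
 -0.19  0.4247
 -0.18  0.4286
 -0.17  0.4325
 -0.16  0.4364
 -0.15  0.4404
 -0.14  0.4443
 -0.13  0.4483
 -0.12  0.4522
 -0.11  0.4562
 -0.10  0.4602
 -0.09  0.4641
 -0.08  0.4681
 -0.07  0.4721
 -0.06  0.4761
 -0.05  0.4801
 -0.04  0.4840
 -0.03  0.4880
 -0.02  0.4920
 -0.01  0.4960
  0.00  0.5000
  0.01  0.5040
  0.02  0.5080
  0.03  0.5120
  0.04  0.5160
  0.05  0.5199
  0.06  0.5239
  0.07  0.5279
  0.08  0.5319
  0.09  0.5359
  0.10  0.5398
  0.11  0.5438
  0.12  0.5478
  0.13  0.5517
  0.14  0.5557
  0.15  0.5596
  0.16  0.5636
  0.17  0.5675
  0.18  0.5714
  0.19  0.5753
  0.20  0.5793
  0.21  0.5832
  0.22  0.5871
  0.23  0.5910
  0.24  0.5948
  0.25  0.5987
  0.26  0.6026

$58.81

T = 0.75;  σ√T = 0.4503
d₁ = [ln(336/337) + (0.018 − 0.01 + ½·0.52²)·0.75] / (σ√T) = (-0.0030 + 0.1074) / 0.4503 = 0.2319 ≈ 0.23
d₂ = 0.2319 − 0.4503 = -0.2184 ≈ -0.22
e^(−qT) = e^(−0.01·0.75) = 0.9925;  e^(−rT) = e^(−0.018·0.75) = 0.9866
N(−d₂) = N(0.22) = 0.5871;  N(−d₁) = N(-0.23) = 0.4090
P = 337·0.9866·0.5871 − 336·0.9925·0.4090 = 195.2015 − 136.3933 = 58.8082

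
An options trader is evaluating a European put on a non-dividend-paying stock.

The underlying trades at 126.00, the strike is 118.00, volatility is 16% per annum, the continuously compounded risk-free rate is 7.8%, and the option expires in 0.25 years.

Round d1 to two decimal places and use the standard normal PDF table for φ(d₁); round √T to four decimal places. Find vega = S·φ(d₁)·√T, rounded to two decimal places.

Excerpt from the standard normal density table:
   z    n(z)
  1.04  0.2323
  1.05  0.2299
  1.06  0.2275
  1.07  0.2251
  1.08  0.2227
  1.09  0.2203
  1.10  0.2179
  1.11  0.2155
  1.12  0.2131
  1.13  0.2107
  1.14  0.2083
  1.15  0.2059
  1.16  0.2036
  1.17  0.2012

13.73

σ√T = 0.16 × 0.5000 = 0.0800
d₁ = [ln(126/118) + (0.078 + 0.16²/2)·0.25] / 0.0800 = [0.0656 + 0.0227] / 0.0800 = 1.1037 ≈ 1.10
√T = √0.25 = 0.5000
φ(d₁) = φ(1.10) = 0.2179
vega = S·φ(d₁)·√T = 126·0.2179·0.5000 = 13.7277
(Call and put vega coincide under Black-Scholes.)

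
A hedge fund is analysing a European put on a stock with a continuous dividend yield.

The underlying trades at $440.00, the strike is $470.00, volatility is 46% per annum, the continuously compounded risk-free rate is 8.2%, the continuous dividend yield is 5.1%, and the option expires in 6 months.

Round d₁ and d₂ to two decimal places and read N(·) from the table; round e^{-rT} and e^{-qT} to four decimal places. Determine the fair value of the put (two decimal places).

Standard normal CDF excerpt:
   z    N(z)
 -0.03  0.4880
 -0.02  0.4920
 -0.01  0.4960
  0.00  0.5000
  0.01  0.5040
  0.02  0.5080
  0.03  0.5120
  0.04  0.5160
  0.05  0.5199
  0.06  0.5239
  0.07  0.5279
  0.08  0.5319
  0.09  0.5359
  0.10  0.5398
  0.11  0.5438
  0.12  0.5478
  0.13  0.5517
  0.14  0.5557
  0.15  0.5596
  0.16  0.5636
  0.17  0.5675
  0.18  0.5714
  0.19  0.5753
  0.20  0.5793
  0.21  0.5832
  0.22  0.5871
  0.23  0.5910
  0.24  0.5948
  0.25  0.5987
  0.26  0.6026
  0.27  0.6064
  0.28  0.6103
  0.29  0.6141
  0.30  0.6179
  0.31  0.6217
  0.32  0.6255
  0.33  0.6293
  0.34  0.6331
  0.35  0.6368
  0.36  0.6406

$69.43

σ√T = 0.46·√0.5 = 0.3253
d₁ = [ln(440/470) + (0.082 − 0.051 + 0.46²/2)·0.5] / 0.3253 = [-0.0660 + 0.0684] / 0.3253 = 0.0075 which rounds to 0.01
d₂ = d₁ − σ√T = 0.0075 − 0.3253 = -0.3178 which rounds to -0.32
e^(−qT) = e^(−0.051·0.5) = 0.9748;  e^(−rT) = e^(−0.082·0.5) = 0.9598
P = 470·0.9598·N(0.32) − 440·0.9748·N(-0.01) = 470·0.9598·0.6255 − 440·0.9748·0.4960 = 282.1668 − 212.7404 = 69.4265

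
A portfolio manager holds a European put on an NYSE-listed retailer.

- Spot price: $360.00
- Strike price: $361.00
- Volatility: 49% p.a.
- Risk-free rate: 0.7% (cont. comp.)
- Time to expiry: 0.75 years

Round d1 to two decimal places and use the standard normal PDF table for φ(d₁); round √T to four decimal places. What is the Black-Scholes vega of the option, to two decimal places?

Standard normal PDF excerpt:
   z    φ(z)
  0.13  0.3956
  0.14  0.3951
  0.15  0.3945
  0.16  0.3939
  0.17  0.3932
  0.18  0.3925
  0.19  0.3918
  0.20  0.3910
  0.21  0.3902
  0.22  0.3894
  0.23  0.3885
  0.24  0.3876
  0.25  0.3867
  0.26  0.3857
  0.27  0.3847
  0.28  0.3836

121.40

T = 0.75;  σ√T = 0.4244
ln(S/K) + (r + σ²/2)T = ln(360/361) + (0.007 + 0.49²/2)·0.75 = -0.0028 + 0.0953 = 0.0925
d₁ = 0.0925 / 0.4244 = 0.2180 ≈ 0.22
√T = √0.75 = 0.8660
φ(d₁) = φ(0.22) = 0.3894
vega = S·φ(d₁)·√T = 360·0.3894·0.8660 = 121.3993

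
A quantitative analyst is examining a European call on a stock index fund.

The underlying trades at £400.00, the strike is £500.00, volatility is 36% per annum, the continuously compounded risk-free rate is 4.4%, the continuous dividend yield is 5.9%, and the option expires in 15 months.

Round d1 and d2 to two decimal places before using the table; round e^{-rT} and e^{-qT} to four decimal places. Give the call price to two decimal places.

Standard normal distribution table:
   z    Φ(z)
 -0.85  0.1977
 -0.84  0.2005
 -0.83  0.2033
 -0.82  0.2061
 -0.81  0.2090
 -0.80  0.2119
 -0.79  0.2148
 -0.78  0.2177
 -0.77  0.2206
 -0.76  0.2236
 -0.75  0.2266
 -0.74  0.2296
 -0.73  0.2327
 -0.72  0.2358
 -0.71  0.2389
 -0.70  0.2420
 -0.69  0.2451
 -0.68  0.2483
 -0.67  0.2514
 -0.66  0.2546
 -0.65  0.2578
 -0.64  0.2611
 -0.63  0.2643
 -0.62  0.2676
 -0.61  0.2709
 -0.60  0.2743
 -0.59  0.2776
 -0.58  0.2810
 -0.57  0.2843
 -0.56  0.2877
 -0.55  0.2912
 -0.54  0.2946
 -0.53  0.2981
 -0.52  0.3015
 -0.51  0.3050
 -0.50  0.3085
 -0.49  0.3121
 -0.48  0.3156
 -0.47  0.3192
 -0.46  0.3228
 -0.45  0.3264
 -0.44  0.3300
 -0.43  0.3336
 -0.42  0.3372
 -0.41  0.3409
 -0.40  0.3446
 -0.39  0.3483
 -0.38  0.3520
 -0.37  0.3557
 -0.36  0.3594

σ√T = 0.36 × 1.1180 = 0.4025
d₁ = [ln(400/500) + (0.044 − 0.059 + 0.36²/2)·1.25] / 0.4025 = [-0.2231 + 0.0622] / 0.4025 = -0.3997 which rounds to -0.40
d₂ = d₁ − σ√T = -0.3997 − 0.4025 = -0.8022 which rounds to -0.80
e^(−qT) = e^(−0.059·1.25) = 0.9289;  e^(−rT) = e^(−0.044·1.25) = 0.9465
C = 400·0.9289·N(-0.40) − 500·0.9465·N(-0.80) = 400·0.9289·0.3446 − 500·0.9465·0.2119 = 128.0396 − 100.2817 = 27.7579

£27.76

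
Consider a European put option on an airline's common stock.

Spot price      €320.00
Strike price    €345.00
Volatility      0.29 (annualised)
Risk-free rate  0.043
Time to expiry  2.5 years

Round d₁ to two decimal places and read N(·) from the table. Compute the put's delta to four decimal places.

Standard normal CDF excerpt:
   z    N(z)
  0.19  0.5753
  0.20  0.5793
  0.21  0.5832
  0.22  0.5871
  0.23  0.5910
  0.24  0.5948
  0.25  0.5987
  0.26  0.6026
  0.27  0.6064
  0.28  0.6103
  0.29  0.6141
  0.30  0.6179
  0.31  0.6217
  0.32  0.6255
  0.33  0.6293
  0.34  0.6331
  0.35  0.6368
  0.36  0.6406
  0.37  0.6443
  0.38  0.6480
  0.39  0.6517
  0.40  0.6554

-0.3821

σ√T = 0.29 × 1.5811 = 0.4585
d₁ = [ln(320/345) + (0.043 + 0.29²/2)·2.5] / 0.4585 = [-0.0752 + 0.2126] / 0.4585 = 0.2997 ≈ 0.30
N(d₁) = N(0.30) = 0.6179
Δ_put = N(d₁) − 1 = 0.6179 − 1 = -0.3821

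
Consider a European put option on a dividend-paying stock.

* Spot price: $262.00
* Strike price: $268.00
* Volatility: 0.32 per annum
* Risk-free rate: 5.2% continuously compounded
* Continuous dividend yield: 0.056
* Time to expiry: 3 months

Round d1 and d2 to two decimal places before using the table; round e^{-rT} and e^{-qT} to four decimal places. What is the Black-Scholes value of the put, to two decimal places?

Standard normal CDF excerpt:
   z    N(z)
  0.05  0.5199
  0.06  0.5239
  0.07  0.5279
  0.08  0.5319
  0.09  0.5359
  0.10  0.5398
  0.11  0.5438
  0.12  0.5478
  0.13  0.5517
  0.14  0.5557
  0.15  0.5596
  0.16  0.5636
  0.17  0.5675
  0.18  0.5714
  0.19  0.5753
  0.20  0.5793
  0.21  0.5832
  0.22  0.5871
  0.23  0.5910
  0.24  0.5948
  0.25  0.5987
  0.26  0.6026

$19.96

σ√T = 0.32 × 0.5000 = 0.1600
d₁ = [ln(262/268) + (0.052 − 0.056 + 0.32²/2)·0.25] / 0.1600 = [-0.0226 + 0.0118] / 0.1600 = -0.0678 which rounds to -0.07
d₂ = d₁ − σ√T = -0.0678 − 0.1600 = -0.2278 which rounds to -0.23
e^(−qT) = e^(−0.056·0.25) = 0.9861;  e^(−rT) = e^(−0.052·0.25) = 0.9871
N(−d₂) = N(0.23) = 0.5910;  N(−d₁) = N(0.07) = 0.5279
P = 268·0.9871·0.5910 − 262·0.9861·0.5279 = 156.3448 − 136.3873 = 19.9575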